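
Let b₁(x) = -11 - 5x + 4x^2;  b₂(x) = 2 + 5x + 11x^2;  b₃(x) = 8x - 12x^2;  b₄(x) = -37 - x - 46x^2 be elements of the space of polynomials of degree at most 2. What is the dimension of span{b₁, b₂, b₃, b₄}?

dim = 3

Pass to coordinate vectors with respect to the basis {1, x, x^2}.
Apply Gaussian elimination to the matrix whose rows are b₁, b₂, b₃, b₄.
Reduction leaves 3 leading entries, giving rank 3.
(With 4 elements in a 3-dimensional space the rank is at most 3.)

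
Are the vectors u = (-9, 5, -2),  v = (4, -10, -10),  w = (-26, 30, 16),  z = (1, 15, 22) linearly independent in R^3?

There are 4 vectors in a 3-dimensional space, so they cannot be linearly independent.

linearly dependent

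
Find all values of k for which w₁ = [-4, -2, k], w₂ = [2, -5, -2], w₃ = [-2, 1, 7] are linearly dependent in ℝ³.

k = 19

The vectors are dependent exactly when the determinant of the matrix with rows w₁, w₂, w₃ vanishes.
Expanding, det = 152 - 8*k.
This vanishes exactly when k = 19.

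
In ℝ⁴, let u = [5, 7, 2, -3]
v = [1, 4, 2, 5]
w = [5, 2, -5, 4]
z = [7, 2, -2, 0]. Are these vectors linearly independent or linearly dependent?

Row-reduce the matrix whose columns are u, v, w, z.
The reduction yields 4 nonzero rows, so the rank is 4.
Since rank = 4 (the number of vectors), the set is linearly independent.

linearly independent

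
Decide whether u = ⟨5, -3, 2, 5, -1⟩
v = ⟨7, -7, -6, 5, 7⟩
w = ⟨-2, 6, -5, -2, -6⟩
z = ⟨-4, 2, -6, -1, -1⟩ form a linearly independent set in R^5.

Place the vectors as rows of a 4×5 matrix and reduce to echelon form.
The reduction yields 4 nonzero rows, so the rank is 4.
Since rank = 4 (the number of vectors), the set is linearly independent.

linearly independent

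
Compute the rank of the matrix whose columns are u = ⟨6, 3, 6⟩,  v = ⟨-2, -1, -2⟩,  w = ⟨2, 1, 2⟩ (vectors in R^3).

Row-reduce the 3×3 matrix with these as rows.
There is 1 pivot column, so rank = 1.

rank 1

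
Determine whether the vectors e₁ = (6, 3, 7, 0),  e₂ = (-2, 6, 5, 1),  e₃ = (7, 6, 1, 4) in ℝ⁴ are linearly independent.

linearly independent

Place the vectors as rows of a 3×4 matrix and reduce to echelon form.
The reduction yields 3 nonzero rows, so the rank is 3.
Since rank = 3 (the number of vectors), the set is linearly independent.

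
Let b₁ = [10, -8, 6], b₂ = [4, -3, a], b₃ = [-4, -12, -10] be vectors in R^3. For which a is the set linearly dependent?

The vectors are dependent exactly when the determinant of the matrix with rows b₁, b₂, b₃ vanishes.
Cofactor expansion gives det = 152*a - 380.
Setting this to zero gives a = 5/2.

a = 5/2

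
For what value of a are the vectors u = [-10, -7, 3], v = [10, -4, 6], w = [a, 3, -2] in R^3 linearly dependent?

a = 5/3

Dependence holds iff the 3×3 matrix [u v w] is singular.
Cofactor expansion gives det = 50 - 30*a.
This vanishes exactly when a = 5/3.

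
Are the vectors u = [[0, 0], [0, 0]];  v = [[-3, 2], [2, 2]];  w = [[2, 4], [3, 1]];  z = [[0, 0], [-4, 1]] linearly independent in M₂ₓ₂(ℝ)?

Write each element as a coordinate vector in ℝ⁴ using {E₁₁, E₁₂, E₂₁, E₂₂}.
One of the vectors is the zero vector, so the set is linearly dependent.

linearly dependent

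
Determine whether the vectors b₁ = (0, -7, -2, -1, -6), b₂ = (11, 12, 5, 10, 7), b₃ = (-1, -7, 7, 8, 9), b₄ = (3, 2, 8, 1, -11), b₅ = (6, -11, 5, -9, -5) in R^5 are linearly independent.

The matrix [b₁|b₂|b₃|b₄|b₅] has determinant -285473.
A nonzero determinant means the columns are linearly independent.

linearly independent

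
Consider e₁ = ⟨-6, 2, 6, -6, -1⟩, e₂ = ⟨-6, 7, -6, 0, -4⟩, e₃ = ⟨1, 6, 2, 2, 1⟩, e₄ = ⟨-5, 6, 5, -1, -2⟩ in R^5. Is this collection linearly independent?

linearly independent

Row-reduce the matrix whose columns are e₁, e₂, e₃, e₄.
The reduction yields 4 nonzero rows, so the rank is 4.
Since rank = 4 (the number of vectors), the set is linearly independent.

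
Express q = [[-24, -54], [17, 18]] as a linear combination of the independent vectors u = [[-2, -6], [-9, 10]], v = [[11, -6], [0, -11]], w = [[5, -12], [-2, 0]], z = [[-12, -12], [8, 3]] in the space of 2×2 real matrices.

Identify each element with its coordinate vector in ℝ⁴ via {E₁₁, E₁₂, E₂₁, E₂₂}.
Since u, v, w, z are independent, the coefficients expressing q are uniquely determined by a linear system.
Back-substitution yields (a₁, …, a₄) = (-1, -2, 4, 2).

q = -u - 2v + 4w + 2z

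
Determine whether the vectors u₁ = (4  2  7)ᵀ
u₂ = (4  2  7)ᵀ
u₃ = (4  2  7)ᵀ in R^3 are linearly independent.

linearly dependent

Two of the vectors are equal, giving an immediate dependence.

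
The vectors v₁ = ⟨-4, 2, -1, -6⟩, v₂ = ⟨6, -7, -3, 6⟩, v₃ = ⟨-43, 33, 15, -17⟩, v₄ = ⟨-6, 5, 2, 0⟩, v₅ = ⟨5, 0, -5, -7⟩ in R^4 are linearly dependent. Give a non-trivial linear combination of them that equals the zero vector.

2v₁ - 2v₂ - v₃ + 3v₄ - v₅ = 0

Set up α₁v₁ + … + α₅v₅ = 0 and solve the homogeneous system.
The free variable yields coefficients (2, -2, -1, 3, -1) (any nonzero multiple also works).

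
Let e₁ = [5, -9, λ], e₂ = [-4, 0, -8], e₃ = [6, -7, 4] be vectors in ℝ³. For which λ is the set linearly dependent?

λ = -2/7

The set is linearly dependent precisely when det[e₁; e₂; e₃] = 0.
Cofactor expansion gives det = 28*λ + 8.
Solving 28*λ + 8 = 0 yields λ = -2/7.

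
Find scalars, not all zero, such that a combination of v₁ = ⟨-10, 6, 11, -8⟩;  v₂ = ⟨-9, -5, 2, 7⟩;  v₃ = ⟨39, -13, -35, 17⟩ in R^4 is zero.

Solve the homogeneous system with v₁, v₂, v₃ as columns by row-reducing the coefficient matrix.
The free variable yields coefficients (3, 1, 1) (any nonzero multiple also works).

3v₁ + v₂ + v₃ = 0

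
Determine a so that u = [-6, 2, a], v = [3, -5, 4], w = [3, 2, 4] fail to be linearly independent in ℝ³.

Place the vectors as rows of a 3×3 matrix; dependence ⇔ determinant zero.
Cofactor expansion gives det = 21*a + 168.
This vanishes exactly when a = -8.

a = -8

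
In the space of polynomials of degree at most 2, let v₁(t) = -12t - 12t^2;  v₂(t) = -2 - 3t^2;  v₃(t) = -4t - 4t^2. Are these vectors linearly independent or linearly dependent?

Take coordinates with respect to the standard basis {1, t, t^2}.
Place the vectors as rows of a 3×3 matrix and reduce to echelon form.
The reduction yields 2 nonzero rows, so the rank is 2.
Since rank 2 < 3, the set is linearly dependent.
Indeed v₁ - 3v₃ = 0.

linearly dependent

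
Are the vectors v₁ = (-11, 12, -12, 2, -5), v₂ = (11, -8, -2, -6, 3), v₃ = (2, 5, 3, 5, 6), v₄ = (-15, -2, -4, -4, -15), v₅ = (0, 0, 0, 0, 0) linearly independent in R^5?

linearly dependent

One of the vectors is the zero vector, so the set is linearly dependent.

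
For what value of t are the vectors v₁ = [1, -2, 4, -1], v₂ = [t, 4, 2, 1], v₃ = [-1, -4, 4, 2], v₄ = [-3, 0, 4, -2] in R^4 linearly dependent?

Dependence holds iff the 4×4 matrix [v₁ v₂ v₃ v₄] is singular.
The determinant works out to -16*t - 344.
Setting this to zero gives t = -43/2.

t = -43/2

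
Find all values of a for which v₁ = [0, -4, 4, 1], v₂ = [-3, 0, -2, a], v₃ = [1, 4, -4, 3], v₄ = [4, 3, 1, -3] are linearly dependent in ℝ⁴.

a = -23/8

Dependence holds iff the 4×4 matrix [v₁ v₂ v₃ v₄] is singular.
Cofactor expansion gives det = 16*a + 46.
Solving 16*a + 46 = 0 yields a = -23/8.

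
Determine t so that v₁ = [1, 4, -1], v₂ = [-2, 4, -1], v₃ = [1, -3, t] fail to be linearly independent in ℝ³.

t = 3/4

The vectors are dependent exactly when the determinant of the matrix with rows v₁, v₂, v₃ vanishes.
The determinant works out to 12*t - 9.
Setting this to zero gives t = 3/4.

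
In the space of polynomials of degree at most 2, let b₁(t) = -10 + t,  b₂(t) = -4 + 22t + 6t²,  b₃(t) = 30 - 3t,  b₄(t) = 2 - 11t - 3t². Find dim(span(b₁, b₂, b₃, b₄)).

Pass to coordinate vectors with respect to the basis {1, t, t²}.
Put the 3×4 matrix [b₁|b₂|b₃|b₄] into echelon form.
There are 2 pivot columns, so rank = 2.
(With 4 elements in a 3-dimensional space the rank is at most 3.)

dim = 2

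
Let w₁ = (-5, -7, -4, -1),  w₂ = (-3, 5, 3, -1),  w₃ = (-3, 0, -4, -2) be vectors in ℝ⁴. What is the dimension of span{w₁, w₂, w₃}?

3

Apply Gaussian elimination to the matrix whose rows are w₁, w₂, w₃.
Reduction leaves 3 leading entries, giving rank 3.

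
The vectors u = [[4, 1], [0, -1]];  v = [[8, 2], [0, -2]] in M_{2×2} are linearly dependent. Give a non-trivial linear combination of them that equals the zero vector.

Write each element as a vector in ℝ⁴ using {E₁₁, E₁₂, E₂₁, E₂₂}.
Write the vectors as columns of a matrix and find a nonzero vector in its null space.
A generator of the null space is (2, -1).

2u - v = 0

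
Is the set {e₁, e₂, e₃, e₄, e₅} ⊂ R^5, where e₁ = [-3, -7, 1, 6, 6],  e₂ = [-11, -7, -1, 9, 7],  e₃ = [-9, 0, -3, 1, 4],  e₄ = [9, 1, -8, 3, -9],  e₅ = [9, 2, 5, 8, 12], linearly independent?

The matrix [e₁|e₂|e₃|e₄|e₅] has determinant 48961.
A nonzero determinant means the columns are linearly independent.

linearly independent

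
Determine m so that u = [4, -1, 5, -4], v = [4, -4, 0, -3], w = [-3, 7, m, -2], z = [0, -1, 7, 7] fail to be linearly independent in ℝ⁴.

Place the vectors as rows of a 4×4 matrix; dependence ⇔ determinant zero.
Expanding, det = 230 - 80*m.
Setting this to zero gives m = 23/8.

m = 23/8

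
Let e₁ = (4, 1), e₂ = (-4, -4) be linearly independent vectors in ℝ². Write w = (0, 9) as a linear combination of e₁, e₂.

w = -3e₁ - 3e₂

Solve the system with e₁, e₂ as columns and w as the right-hand side.
The system has the unique solution (c₁, c₂) = (-3, -3).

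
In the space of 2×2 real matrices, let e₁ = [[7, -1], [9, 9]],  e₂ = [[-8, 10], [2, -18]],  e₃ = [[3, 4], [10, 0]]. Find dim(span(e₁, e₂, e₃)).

dim = 2

Use coordinates relative to {E₁₁, E₁₂, E₂₁, E₂₂}.
Put the 4×3 matrix [e₁|e₂|e₃] into echelon form.
There are 2 pivot columns, so rank = 2.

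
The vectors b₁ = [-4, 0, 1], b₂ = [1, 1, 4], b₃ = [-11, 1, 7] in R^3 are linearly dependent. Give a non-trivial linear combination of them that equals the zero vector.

Row-reduce the matrix with b₁, b₂, b₃ as columns; the null space gives the coefficients.
One solution (up to scaling) is (3, 1, -1).

3b₁ + b₂ - b₃ = 0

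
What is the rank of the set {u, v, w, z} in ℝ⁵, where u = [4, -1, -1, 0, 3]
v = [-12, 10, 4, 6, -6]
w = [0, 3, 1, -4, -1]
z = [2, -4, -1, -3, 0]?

Apply Gaussian elimination to the matrix whose rows are u, v, w, z.
Exactly 3 pivots survive; hence the rank is 3.

rank 3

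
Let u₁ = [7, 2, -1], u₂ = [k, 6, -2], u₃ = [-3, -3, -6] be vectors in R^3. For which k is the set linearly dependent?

k = 20

Dependence holds iff the 3×3 matrix [u₁ u₂ u₃] is singular.
Cofactor expansion gives det = 15*k - 300.
This vanishes exactly when k = 20.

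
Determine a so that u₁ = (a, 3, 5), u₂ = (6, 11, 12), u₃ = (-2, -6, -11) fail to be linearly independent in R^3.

a = 8/7

Place the vectors as rows of a 3×3 matrix; dependence ⇔ determinant zero.
Expanding, det = 56 - 49*a.
Solving 56 - 49*a = 0 yields a = 8/7.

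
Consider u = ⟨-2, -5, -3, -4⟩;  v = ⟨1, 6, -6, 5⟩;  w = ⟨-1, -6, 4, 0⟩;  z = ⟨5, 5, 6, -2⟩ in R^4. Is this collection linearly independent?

linearly independent

Form the 4×4 matrix with these as columns; its determinant is -693.
A nonzero determinant means the columns are linearly independent.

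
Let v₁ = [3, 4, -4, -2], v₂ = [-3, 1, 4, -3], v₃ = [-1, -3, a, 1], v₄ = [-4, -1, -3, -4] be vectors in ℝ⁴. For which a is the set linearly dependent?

a = -24/7

The vectors are dependent exactly when the determinant of the matrix with rows v₁, v₂, v₃, v₄ vanishes.
Expanding, det = -35*a - 120.
Solving -35*a - 120 = 0 yields a = -24/7.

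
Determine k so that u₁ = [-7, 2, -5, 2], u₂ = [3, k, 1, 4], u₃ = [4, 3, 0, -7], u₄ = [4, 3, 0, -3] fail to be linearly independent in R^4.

The set is linearly dependent precisely when det[u₁; u₂; u₃; u₄] = 0.
The determinant works out to 80*k - 64.
Solving 80*k - 64 = 0 yields k = 4/5.

k = 4/5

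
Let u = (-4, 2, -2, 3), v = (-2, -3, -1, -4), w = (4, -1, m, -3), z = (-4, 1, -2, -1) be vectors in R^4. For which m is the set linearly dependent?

Place the vectors as rows of a 4×4 matrix; dependence ⇔ determinant zero.
Cofactor expansion gives det = 84 - 42*m.
This vanishes exactly when m = 2.

m = 2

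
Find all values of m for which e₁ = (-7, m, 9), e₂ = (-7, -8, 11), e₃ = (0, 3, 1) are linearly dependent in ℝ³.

The set is linearly dependent precisely when det[e₁; e₂; e₃] = 0.
The determinant works out to 7*m + 98.
Setting this to zero gives m = -14.

m = -14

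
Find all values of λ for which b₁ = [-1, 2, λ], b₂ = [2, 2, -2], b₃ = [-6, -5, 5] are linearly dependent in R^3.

λ = -2

Dependence holds iff the 3×3 matrix [b₁ b₂ b₃] is singular.
Cofactor expansion gives det = 2*λ + 4.
This vanishes exactly when λ = -2.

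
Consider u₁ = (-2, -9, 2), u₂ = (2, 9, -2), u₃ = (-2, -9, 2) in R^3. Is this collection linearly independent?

linearly dependent

Form the 3×3 matrix with these as columns; its determinant is 0.
A zero determinant means the columns are linearly dependent.
Indeed u₁ + u₂ = 0.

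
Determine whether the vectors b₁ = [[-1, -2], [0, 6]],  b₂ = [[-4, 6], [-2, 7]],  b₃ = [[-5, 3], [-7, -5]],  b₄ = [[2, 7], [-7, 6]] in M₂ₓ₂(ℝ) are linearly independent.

linearly independent

Take coordinates with respect to the standard basis {E₁₁, E₁₂, E₂₁, E₂₂}.
Row-reduce the matrix whose columns are b₁, b₂, b₃, b₄.
The reduction yields 4 nonzero rows, so the rank is 4.
Since rank = 4 (the number of vectors), the set is linearly independent.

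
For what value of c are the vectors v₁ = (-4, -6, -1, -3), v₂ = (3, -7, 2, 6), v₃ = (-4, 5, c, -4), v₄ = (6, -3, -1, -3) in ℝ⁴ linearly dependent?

Place the vectors as rows of a 4×4 matrix; dependence ⇔ determinant zero.
The determinant works out to -525*c - 700.
Solving -525*c - 700 = 0 yields c = -4/3.

c = -4/3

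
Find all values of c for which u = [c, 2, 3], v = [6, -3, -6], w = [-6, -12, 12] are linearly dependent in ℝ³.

The vectors are dependent exactly when the determinant of the matrix with rows u, v, w vanishes.
The determinant works out to -108*c - 342.
Setting this to zero gives c = -19/6.

c = -19/6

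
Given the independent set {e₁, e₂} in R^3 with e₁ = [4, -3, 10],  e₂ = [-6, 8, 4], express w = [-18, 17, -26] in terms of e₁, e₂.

w = -3e₁ + e₂

Since e₁, e₂ are independent, the coefficients expressing w are uniquely determined by a linear system.
Back-substitution yields (a₁, a₂) = (-3, 1).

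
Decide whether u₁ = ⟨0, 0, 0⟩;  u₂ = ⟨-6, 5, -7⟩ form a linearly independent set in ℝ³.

One of the vectors is the zero vector, so the set is linearly dependent.

linearly dependent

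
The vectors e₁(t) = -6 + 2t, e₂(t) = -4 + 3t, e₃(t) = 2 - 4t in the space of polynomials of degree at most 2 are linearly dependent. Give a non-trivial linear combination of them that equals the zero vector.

e₁ - 2e₂ - e₃ = 0

Pass to coordinate vectors relative to the basis {1, t, t^2}.
Solve the homogeneous system with e₁, e₂, e₃ as columns by row-reducing the coefficient matrix.
A generator of the null space is (1, -2, -1).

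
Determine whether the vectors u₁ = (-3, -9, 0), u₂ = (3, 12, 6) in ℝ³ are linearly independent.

Place the vectors as rows of a 2×3 matrix and reduce to echelon form.
The reduction yields 2 nonzero rows, so the rank is 2.
Since rank = 2 (the number of vectors), the set is linearly independent.

linearly independent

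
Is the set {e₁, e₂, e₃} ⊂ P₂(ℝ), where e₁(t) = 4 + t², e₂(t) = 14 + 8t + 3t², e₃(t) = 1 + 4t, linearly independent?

Write each element as a coordinate vector in ℝ³ using {1, t, t²}.
The matrix [e₁|e₂|e₃] has determinant 0.
A zero determinant means the columns are linearly dependent.
Indeed 3e₁ - e₂ + 2e₃ = 0.

linearly dependent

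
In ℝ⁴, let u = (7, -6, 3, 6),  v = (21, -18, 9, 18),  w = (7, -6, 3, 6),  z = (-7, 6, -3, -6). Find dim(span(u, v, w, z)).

dim = 1

Apply Gaussian elimination to the matrix whose rows are u, v, w, z.
There is 1 pivot column, so rank = 1.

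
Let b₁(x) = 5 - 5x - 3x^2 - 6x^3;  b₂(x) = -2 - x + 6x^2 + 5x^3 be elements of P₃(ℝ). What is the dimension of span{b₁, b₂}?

2

Represent each element by its coordinate vector in ℝ⁴.
Apply Gaussian elimination to the matrix whose rows are b₁, b₂.
Exactly 2 pivots survive; hence the rank is 2.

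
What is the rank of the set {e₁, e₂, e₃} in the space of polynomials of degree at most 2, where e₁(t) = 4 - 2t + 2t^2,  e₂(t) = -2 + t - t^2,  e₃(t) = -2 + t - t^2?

Represent each element by its coordinate vector in ℝ³.
Row-reduce the 3×3 matrix with these as rows.
Exactly 1 pivot survives; hence the rank is 1.

rank 1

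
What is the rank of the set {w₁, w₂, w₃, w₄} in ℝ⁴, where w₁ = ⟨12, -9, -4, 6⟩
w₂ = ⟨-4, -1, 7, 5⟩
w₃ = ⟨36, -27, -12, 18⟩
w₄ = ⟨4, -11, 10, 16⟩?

Apply Gaussian elimination to the matrix whose rows are w₁, w₂, w₃, w₄.
Reduction leaves 2 leading entries, giving rank 2.

2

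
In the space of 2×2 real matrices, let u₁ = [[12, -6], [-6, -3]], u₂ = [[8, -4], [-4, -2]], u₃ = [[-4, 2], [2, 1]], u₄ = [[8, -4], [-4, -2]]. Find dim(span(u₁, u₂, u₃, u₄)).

Use coordinates relative to {E₁₁, E₁₂, E₂₁, E₂₂}.
Row-reduce the 4×4 matrix with these as rows.
The echelon form has 1 nonzero row, so the rank is 1.

dim = 1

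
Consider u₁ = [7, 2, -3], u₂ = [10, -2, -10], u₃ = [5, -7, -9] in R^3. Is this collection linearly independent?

linearly independent

Form the 3×3 matrix with these as columns; its determinant is -104.
A nonzero determinant means the columns are linearly independent.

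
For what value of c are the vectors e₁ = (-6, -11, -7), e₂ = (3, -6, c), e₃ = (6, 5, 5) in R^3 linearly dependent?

c = -1/3

The set is linearly dependent precisely when det[e₁; e₂; e₃] = 0.
Expanding, det = -36*c - 12.
Setting this to zero gives c = -1/3.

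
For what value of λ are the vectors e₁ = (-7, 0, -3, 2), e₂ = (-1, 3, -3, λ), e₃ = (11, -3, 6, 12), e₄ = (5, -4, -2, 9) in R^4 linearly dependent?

Place the vectors as rows of a 4×4 matrix; dependence ⇔ determinant zero.
Cofactor expansion gives det = -123*λ - 2091.
This vanishes exactly when λ = -17.

λ = -17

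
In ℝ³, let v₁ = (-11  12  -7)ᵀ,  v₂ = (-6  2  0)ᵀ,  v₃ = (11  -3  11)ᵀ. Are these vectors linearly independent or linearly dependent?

linearly independent

Form the 3×3 matrix with these as columns; its determinant is 578.
A nonzero determinant means the columns are linearly independent.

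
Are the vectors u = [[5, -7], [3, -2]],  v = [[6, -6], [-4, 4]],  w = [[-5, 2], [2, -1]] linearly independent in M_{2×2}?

Write each element as a coordinate vector in ℝ⁴ using {E₁₁, E₁₂, E₂₁, E₂₂}.
Place the vectors as rows of a 3×4 matrix and reduce to echelon form.
The reduction yields 3 nonzero rows, so the rank is 3.
Since rank = 3 (the number of vectors), the set is linearly independent.

linearly independent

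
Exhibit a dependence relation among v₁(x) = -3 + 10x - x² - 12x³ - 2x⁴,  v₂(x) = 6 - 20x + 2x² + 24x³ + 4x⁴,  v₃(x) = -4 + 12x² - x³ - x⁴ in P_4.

Take coordinates with respect to {1, x, …, x⁴}.
Set up α₁v₁ + … + α₃v₃ = 0 and solve the homogeneous system.
The free variable yields coefficients (2, 1, 0) (any nonzero multiple also works).

2v₁ + v₂ = 0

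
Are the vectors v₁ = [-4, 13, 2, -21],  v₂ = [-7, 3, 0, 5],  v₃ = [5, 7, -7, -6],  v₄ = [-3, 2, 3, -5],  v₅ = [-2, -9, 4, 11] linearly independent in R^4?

linearly dependent

There are 5 vectors in a 4-dimensional space, so they cannot be linearly independent.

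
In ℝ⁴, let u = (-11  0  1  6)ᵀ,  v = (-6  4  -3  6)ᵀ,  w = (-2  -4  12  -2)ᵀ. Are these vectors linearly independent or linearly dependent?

Place the vectors as rows of a 3×4 matrix and reduce to echelon form.
The reduction yields 3 nonzero rows, so the rank is 3.
Since rank = 3 (the number of vectors), the set is linearly independent.

linearly independent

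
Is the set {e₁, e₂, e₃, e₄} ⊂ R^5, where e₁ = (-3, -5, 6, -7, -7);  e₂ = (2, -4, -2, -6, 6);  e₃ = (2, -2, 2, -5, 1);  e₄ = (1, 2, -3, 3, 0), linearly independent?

linearly independent

Place the vectors as rows of a 4×5 matrix and reduce to echelon form.
The reduction yields 4 nonzero rows, so the rank is 4.
Since rank = 4 (the number of vectors), the set is linearly independent.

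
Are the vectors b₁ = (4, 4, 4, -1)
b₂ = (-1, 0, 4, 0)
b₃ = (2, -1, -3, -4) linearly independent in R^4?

linearly independent

Place the vectors as rows of a 3×4 matrix and reduce to echelon form.
The reduction yields 3 nonzero rows, so the rank is 3.
Since rank = 3 (the number of vectors), the set is linearly independent.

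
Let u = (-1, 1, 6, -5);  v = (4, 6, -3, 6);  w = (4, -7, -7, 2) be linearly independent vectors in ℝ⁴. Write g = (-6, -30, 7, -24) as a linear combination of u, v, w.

Since u, v, w are independent, the coefficients expressing g are uniquely determined by a linear system.
The system has the unique solution (a₁, a₂, a₃) = (2, -3, 2).

g = 2u - 3v + 2w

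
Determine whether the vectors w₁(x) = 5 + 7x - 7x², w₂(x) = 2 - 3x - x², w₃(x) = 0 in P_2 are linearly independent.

Write each element as a coordinate vector in ℝ³ using {1, x, x²}.
One of the vectors is the zero vector, so the set is linearly dependent.

linearly dependent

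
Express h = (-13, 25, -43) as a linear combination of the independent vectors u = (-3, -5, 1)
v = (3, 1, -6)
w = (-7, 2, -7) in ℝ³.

h = -3u + 2v + 4w

Since u, v, w are independent, the coefficients expressing h are uniquely determined by a linear system.
Back-substitution yields (c₁, c₂, c₃) = (-3, 2, 4).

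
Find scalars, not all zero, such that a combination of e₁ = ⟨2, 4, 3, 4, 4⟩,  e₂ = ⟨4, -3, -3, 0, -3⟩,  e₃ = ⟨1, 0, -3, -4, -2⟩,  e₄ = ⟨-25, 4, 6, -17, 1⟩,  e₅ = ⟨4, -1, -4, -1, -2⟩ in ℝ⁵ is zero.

Row-reduce the matrix with e₁, e₂, e₃, e₄, e₅ as columns; the null space gives the coefficients.
The free variable yields coefficients (2, 3, -3, 1, 3) (any nonzero multiple also works).

2e₁ + 3e₂ - 3e₃ + e₄ + 3e₅ = 0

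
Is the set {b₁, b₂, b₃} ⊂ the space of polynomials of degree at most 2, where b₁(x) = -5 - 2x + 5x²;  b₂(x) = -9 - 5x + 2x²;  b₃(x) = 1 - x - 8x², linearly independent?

linearly dependent

Take coordinates with respect to the standard basis {1, x, x²}.
Row-reduce the matrix whose columns are b₁, b₂, b₃.
The reduction yields 2 nonzero rows, so the rank is 2.
Since rank 2 < 3, the set is linearly dependent.
Indeed 2b₁ - b₂ + b₃ = 0.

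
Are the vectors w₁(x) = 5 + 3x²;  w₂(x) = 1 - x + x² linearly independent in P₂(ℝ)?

Take coordinates with respect to the standard basis {1, x, x²}.
Row-reduce the matrix whose columns are w₁, w₂.
The reduction yields 2 nonzero rows, so the rank is 2.
Since rank = 2 (the number of vectors), the set is linearly independent.

linearly independent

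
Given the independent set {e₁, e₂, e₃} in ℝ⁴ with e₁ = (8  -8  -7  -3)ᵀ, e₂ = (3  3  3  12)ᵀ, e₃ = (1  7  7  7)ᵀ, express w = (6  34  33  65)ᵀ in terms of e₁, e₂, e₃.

Set up the augmented matrix [e₁ | e₂ | e₃ | w] and row-reduce.
Back-substitution yields (c₁, c₂, c₃) = (-1, 4, 2).

w = -e₁ + 4e₂ + 2e₃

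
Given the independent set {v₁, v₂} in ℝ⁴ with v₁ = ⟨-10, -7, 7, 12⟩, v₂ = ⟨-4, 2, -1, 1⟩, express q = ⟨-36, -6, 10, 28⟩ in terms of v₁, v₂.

q = 2v₁ + 4v₂

Set up the augmented matrix [v₁ | v₂ | q] and row-reduce.
Back-substitution yields (a₁, a₂) = (2, 4).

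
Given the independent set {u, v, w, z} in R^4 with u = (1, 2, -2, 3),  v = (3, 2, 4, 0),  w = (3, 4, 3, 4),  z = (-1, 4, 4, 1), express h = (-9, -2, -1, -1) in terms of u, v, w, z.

Since u, v, w, z are independent, the coefficients expressing h are uniquely determined by a linear system.
Row-reducing the augmented matrix gives the unique coefficients (α₁, …, α₄) = (-2, -3, 1, 1).

h = -2u - 3v + w + z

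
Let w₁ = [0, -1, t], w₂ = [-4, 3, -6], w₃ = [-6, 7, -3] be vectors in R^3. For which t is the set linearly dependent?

t = -12/5

The set is linearly dependent precisely when det[w₁; w₂; w₃] = 0.
Cofactor expansion gives det = -10*t - 24.
Setting this to zero gives t = -12/5.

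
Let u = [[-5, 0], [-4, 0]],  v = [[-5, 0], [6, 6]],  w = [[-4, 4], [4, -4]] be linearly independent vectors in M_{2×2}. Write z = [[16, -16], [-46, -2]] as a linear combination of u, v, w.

z = 3u - 3v - 4w

Work in coordinates with respect to the standard basis {E₁₁, E₁₂, E₂₁, E₂₂}.
Solve the system with u, v, w as columns and z as the right-hand side.
The system has the unique solution (a₁, a₂, a₃) = (3, -3, -4).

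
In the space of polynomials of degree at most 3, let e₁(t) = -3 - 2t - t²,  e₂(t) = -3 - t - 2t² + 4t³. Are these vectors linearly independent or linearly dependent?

Write each element as a coordinate vector in ℝ⁴ using {1, t, …, t³}.
Place the vectors as rows of a 2×4 matrix and reduce to echelon form.
The reduction yields 2 nonzero rows, so the rank is 2.
Since rank = 2 (the number of vectors), the set is linearly independent.

linearly independent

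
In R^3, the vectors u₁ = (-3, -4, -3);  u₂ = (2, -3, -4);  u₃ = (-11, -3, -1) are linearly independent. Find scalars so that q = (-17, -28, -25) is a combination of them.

Set up the augmented matrix [u₁ | u₂ | u₃ | q] and row-reduce.
The system has the unique solution (α₁, α₂, α₃) = (4, 3, 1).

q = 4u₁ + 3u₂ + u₃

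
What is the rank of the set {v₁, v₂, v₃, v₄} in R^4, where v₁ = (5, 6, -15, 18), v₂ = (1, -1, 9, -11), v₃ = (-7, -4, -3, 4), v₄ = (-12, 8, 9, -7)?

Form the matrix with v₁, v₂, v₃, v₄ as columns and reduce.
The echelon form has 3 nonzero rows, so the rank is 3.

rank 3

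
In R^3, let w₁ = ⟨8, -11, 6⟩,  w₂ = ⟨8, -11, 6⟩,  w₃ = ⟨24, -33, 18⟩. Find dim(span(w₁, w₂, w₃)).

dim = 1

Put the 3×3 matrix [w₁|w₂|w₃] into echelon form.
Exactly 1 pivot survives; hence the rank is 1.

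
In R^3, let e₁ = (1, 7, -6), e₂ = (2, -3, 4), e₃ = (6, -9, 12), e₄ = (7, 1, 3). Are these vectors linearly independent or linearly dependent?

There are 4 vectors in a 3-dimensional space, so they cannot be linearly independent.

linearly dependent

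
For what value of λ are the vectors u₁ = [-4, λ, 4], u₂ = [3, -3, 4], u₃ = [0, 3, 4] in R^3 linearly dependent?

λ = 11

The vectors are dependent exactly when the determinant of the matrix with rows u₁, u₂, u₃ vanishes.
Cofactor expansion gives det = 132 - 12*λ.
This vanishes exactly when λ = 11.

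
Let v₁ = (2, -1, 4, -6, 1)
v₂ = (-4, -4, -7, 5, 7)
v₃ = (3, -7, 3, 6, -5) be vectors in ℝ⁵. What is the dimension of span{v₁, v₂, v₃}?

dim = 3

Apply Gaussian elimination to the matrix whose rows are v₁, v₂, v₃.
Exactly 3 pivots survive; hence the rank is 3.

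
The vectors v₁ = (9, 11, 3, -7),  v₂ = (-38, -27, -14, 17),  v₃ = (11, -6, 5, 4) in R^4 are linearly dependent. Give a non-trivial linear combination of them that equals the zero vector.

Set up α₁v₁ + … + α₃v₃ = 0 and solve the homogeneous system.
A generator of the null space is (3, 1, 1).

3v₁ + v₂ + v₃ = 0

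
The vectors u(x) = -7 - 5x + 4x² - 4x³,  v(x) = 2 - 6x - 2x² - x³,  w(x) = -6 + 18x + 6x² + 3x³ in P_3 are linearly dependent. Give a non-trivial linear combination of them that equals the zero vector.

3v + w = 0

Write each element as a vector in ℝ⁴ using {1, x, …, x³}.
Row-reduce the matrix with u, v, w as columns; the null space gives the coefficients.
One solution (up to scaling) is (0, 3, 1).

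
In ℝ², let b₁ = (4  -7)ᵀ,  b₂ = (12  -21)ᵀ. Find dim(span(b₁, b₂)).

Apply Gaussian elimination to the matrix whose rows are b₁, b₂.
Reduction leaves 1 leading entry, giving rank 1.

dim = 1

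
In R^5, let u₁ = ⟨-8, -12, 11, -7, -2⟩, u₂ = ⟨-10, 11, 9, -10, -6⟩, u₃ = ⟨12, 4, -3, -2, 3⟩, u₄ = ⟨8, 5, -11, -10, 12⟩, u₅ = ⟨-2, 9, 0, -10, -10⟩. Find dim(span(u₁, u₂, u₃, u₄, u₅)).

Put the 5×5 matrix [u₁|u₂|u₃|u₄|u₅] into echelon form.
There are 5 pivot columns, so rank = 5.

5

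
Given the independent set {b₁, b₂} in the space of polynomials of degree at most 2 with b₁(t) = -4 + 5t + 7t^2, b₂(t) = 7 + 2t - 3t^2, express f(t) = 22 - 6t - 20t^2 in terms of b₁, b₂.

f = -2b₁ + 2b₂

Work in coordinates with respect to the standard basis {1, t, t^2}.
Solve the system with b₁, b₂ as columns and f as the right-hand side.
The system has the unique solution (c₁, c₂) = (-2, 2).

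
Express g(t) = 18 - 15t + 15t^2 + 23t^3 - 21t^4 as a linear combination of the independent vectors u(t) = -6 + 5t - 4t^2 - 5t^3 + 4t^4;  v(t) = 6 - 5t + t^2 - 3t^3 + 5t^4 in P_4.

Work in coordinates with respect to the standard basis {1, t, …, t^4}.
Since u, v are independent, the coefficients expressing g are uniquely determined by a linear system.
Row-reducing the augmented matrix gives the unique coefficients (a₁, a₂) = (-4, -1).

g = -4u - v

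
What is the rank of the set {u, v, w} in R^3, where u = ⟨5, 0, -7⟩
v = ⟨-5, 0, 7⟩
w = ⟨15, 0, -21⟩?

Put the 3×3 matrix [u|v|w] into echelon form.
There is 1 pivot column, so rank = 1.

1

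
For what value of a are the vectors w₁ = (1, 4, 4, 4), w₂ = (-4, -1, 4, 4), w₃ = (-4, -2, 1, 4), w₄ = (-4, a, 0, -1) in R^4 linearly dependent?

Dependence holds iff the 4×4 matrix [w₁ w₂ w₃ w₄] is singular.
Expanding, det = 60*a + 265.
Solving 60*a + 265 = 0 yields a = -53/12.

a = -53/12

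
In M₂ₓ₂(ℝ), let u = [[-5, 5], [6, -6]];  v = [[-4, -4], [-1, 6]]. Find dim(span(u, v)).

dim = 2

Pass to coordinate vectors with respect to the basis {E₁₁, E₁₂, E₂₁, E₂₂}.
Form the matrix with u, v as columns and reduce.
The echelon form has 2 nonzero rows, so the rank is 2.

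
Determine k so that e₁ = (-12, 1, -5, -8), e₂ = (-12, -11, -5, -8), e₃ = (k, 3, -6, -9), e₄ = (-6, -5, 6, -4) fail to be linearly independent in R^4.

k = -27/2

Place the vectors as rows of a 4×4 matrix; dependence ⇔ determinant zero.
Expanding, det = 816*k + 11016.
This vanishes exactly when k = -27/2.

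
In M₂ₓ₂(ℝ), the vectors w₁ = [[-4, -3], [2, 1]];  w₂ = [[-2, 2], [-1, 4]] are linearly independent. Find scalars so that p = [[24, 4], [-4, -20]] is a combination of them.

Take coordinate vectors relative to {E₁₁, E₁₂, E₂₁, E₂₂}.
Since w₁, w₂ are independent, the coefficients expressing p are uniquely determined by a linear system.
Back-substitution yields (a₁, a₂) = (-4, -4).

p = -4w₁ - 4w₂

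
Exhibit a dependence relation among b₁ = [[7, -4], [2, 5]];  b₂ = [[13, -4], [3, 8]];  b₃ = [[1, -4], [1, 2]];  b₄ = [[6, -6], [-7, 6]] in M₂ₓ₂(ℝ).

2b₁ - b₂ - b₃ = 0

Take coordinates with respect to {E₁₁, E₁₂, E₂₁, E₂₂}.
Set up α₁b₁ + … + α₄b₄ = 0 and solve the homogeneous system.
The free variable yields coefficients (2, -1, -1, 0) (any nonzero multiple also works).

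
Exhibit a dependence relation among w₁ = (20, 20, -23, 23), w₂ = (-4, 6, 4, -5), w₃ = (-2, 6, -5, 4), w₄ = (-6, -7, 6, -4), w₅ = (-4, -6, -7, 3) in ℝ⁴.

w₁ + 2w₂ - 2w₃ + 2w₄ + w₅ = 0

Solve the homogeneous system with w₁, w₂, w₃, w₄, w₅ as columns by row-reducing the coefficient matrix.
The free variable yields coefficients (1, 2, -2, 2, 1) (any nonzero multiple also works).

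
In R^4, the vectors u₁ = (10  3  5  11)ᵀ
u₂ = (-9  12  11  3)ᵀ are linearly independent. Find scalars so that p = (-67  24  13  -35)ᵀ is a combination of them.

p = -4u₁ + 3u₂

Solve the system with u₁, u₂ as columns and p as the right-hand side.
Row-reducing the augmented matrix gives the unique coefficients (a₁, a₂) = (-4, 3).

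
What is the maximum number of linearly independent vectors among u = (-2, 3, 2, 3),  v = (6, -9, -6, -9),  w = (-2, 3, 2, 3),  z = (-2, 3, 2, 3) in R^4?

Form the matrix with u, v, w, z as columns and reduce.
The echelon form has 1 nonzero row, so the rank is 1.

1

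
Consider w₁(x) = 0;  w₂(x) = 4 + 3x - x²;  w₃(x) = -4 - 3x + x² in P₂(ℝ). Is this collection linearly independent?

Take coordinates with respect to the standard basis {1, x, x²}.
One of the vectors is the zero vector, so the set is linearly dependent.

linearly dependent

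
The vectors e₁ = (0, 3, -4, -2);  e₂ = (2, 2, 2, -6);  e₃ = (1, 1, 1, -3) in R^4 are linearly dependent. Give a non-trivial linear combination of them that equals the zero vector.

e₂ - 2e₃ = 0

Write the vectors as columns of a matrix and find a nonzero vector in its null space.
One solution (up to scaling) is (0, 1, -2).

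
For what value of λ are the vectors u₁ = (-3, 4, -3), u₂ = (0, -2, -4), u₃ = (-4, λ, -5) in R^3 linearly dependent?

The vectors are dependent exactly when the determinant of the matrix with rows u₁, u₂, u₃ vanishes.
Cofactor expansion gives det = 58 - 12*λ.
This vanishes exactly when λ = 29/6.

λ = 29/6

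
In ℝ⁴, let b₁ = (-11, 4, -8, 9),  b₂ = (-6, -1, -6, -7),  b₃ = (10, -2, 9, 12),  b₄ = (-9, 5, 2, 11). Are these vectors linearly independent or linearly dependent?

linearly independent

Row-reduce the matrix whose columns are b₁, b₂, b₃, b₄.
The reduction yields 4 nonzero rows, so the rank is 4.
Since rank = 4 (the number of vectors), the set is linearly independent.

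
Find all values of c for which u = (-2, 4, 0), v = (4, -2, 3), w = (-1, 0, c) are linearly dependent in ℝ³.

c = -1

The set is linearly dependent precisely when det[u; v; w] = 0.
The determinant works out to -12*c - 12.
Solving -12*c - 12 = 0 yields c = -1.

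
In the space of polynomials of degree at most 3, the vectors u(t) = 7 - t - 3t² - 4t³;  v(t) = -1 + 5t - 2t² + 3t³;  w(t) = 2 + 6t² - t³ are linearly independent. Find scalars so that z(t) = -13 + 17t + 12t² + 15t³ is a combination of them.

Identify each element with its coordinate vector in ℝ⁴ via {1, t, …, t³}.
Solve the system with u, v, w as columns and z as the right-hand side.
Back-substitution yields (a₁, a₂, a₃) = (-2, 3, 2).

z = -2u + 3v + 2w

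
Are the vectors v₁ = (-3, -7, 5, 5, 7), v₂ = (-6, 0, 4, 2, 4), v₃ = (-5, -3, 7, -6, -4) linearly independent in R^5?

Row-reduce the matrix whose columns are v₁, v₂, v₃.
The reduction yields 3 nonzero rows, so the rank is 3.
Since rank = 3 (the number of vectors), the set is linearly independent.

linearly independent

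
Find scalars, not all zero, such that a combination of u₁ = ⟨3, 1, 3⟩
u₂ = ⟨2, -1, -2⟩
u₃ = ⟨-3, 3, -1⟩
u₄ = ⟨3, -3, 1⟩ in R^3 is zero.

Solve the homogeneous system with u₁, u₂, u₃, u₄ as columns by row-reducing the coefficient matrix.
A generator of the null space is (0, 0, 1, 1).

u₃ + u₄ = 0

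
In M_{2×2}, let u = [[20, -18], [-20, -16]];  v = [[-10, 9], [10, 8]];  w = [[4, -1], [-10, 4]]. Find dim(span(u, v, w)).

Pass to coordinate vectors with respect to the basis {E₁₁, E₁₂, E₂₁, E₂₂}.
Row-reduce the 3×4 matrix with these as rows.
There are 2 pivot columns, so rank = 2.

dim = 2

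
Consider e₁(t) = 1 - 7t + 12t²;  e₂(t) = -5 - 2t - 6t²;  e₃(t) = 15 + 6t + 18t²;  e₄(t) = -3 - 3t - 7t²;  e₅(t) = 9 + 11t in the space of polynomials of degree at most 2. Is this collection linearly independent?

Take coordinates with respect to the standard basis {1, t, t²}.
There are 5 vectors in a 3-dimensional space, so they cannot be linearly independent.

linearly dependent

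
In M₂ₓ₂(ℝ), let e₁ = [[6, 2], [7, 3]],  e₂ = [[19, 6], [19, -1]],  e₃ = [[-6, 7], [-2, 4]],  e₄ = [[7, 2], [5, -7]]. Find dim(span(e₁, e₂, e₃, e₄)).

Use coordinates relative to {E₁₁, E₁₂, E₂₁, E₂₂}.
Row-reduce the 4×4 matrix with these as rows.
There are 3 pivot columns, so rank = 3.

dim = 3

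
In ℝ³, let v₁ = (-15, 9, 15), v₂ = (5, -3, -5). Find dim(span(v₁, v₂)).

Put the 3×2 matrix [v₁|v₂] into echelon form.
Reduction leaves 1 leading entry, giving rank 1.

dim = 1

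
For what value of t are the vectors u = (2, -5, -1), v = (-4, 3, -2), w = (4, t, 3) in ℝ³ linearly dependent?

t = -5/4

Place the vectors as rows of a 3×3 matrix; dependence ⇔ determinant zero.
Expanding, det = 8*t + 10.
Setting this to zero gives t = -5/4.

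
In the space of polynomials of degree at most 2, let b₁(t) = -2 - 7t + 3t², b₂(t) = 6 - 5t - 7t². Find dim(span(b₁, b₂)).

Pass to coordinate vectors with respect to the basis {1, t, t²}.
Put the 3×2 matrix [b₁|b₂] into echelon form.
Exactly 2 pivots survive; hence the rank is 2.

2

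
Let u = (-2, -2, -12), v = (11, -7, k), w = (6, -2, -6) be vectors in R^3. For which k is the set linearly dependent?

The vectors are dependent exactly when the determinant of the matrix with rows u, v, w vanishes.
Cofactor expansion gives det = -16*k - 456.
This vanishes exactly when k = -57/2.

k = -57/2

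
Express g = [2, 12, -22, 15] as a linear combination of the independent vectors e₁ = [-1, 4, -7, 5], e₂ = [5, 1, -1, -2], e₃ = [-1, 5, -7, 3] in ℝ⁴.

Since e₁, e₂, e₃ are independent, the coefficients expressing g are uniquely determined by a linear system.
Row-reducing the augmented matrix gives the unique coefficients (α₁, α₂, α₃) = (4, 1, -1).

g = 4e₁ + e₂ - e₃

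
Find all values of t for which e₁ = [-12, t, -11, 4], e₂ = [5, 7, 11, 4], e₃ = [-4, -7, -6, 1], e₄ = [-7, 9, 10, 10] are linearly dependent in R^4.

The vectors are dependent exactly when the determinant of the matrix with rows e₁, e₂, e₃, e₄ vanishes.
The determinant works out to 315*t + 3528.
Setting this to zero gives t = -56/5.

t = -56/5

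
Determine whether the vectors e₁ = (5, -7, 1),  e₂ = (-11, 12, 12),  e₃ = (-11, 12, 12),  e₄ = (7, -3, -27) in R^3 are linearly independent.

linearly dependent

There are 4 vectors in a 3-dimensional space, so they cannot be linearly independent.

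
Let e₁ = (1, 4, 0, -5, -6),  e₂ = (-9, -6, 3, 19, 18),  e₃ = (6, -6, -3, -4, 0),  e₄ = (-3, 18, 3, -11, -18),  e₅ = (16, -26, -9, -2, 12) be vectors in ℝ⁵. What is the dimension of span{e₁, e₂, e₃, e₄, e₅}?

Row-reduce the 5×5 matrix with these as rows.
Exactly 2 pivots survive; hence the rank is 2.

2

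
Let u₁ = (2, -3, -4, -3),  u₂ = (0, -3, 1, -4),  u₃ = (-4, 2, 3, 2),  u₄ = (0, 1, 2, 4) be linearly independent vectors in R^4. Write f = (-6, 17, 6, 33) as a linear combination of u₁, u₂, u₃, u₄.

Write f = α₁u₁ + … + α₄u₄ and equate components.
The system has the unique solution (α₁, …, α₄) = (1, -4, 2, 4).

f = u₁ - 4u₂ + 2u₃ + 4u₄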